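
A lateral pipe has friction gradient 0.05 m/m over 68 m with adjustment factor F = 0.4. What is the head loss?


hf = J * L * F = 0.05 * 68 * 0.4 = 1.3600 m

1.3600 m


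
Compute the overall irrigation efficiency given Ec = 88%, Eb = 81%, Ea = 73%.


Ec = 0.88, Eb = 0.81, Ea = 0.73
E = 0.88 * 0.81 * 0.73 * 100 = 52.0344%

52.0344 %


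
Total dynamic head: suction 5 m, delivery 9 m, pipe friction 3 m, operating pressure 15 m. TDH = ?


TDH = Hs + Hd + hf + Hp = 5 + 9 + 3 + 15 = 32

32 m


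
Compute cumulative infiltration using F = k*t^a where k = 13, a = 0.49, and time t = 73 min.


F = k * t^a = 13 * 73^0.49
F = 13 * 8.185179

106.4073 mm


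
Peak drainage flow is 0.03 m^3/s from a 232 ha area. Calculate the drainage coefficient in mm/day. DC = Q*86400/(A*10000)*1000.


DC = Q * 86400 / (A * 10000) * 1000
DC = 0.03 * 86400 / (232 * 10000) * 1000
DC = 2592000.0000 / 2320000

1.1172 mm/day


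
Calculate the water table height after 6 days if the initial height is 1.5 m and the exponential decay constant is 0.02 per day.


m = m0 * exp(-k*t)
m = 1.5 * exp(-0.02 * 6)
m = 1.5 * exp(-0.1200)

1.3304 m


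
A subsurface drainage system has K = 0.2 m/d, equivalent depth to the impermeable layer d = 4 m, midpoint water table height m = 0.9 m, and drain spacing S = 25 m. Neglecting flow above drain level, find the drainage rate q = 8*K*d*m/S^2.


q = 8*K*d*m/S^2
q = 8*0.2*4*0.9/25^2
q = 5.7600 / 625

0.0092 m/d


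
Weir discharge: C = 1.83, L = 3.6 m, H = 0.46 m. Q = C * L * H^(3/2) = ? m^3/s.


Q = C * L * H^(3/2) = 1.83 * 3.6 * 0.46^1.5 = 1.83 * 3.6 * 0.311987

2.0554 m^3/s


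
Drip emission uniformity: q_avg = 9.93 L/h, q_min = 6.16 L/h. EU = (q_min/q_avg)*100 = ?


EU = (q_min/q_avg)*100 = (6.16/9.93)*100 = 62.0342%

62.0342 %


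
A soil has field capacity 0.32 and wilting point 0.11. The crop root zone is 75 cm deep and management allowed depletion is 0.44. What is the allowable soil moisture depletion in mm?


SMD = (FC - PWP) * d * MAD * 10
SMD = (0.32 - 0.11) * 75 * 0.44 * 10
SMD = 0.2100 * 75 * 0.44 * 10

69.3000 mm


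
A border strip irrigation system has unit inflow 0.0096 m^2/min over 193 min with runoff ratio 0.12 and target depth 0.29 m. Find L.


L = q*t/((1+r)*Z)
L = 0.0096*193/((1+0.12)*0.29)
L = 1.8528/0.3248

5.7044 m


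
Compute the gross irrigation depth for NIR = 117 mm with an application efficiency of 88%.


Ea = 88% = 0.88
GID = NIR / Ea = 117 / 0.88 = 132.9545 mm

132.9545 mm


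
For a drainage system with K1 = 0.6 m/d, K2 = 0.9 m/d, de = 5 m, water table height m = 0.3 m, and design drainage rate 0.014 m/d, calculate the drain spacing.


S^2 = 8*K2*de*m/q + 4*K1*m^2/q
S^2 = 8*0.9*5*0.3/0.014 + 4*0.6*0.3^2/0.014
S = sqrt(786.8571)

28.0510 m


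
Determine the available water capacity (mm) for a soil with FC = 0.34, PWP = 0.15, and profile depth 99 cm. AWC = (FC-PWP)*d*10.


AWC = (FC - PWP) * d * 10
AWC = (0.34 - 0.15) * 99 * 10
AWC = 0.1900 * 99 * 10

188.1000 mm


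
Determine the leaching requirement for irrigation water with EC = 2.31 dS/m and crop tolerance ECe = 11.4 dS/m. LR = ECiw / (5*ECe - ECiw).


LR = ECiw / (5*ECe - ECiw)
LR = 2.31 / (5*11.4 - 2.31)
LR = 2.31 / 54.6900

0.0422


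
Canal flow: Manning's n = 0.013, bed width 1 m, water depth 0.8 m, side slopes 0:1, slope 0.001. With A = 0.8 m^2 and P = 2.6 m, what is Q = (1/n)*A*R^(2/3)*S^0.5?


R = A/P = 0.8/2.6 = 0.307692
Q = (1/0.013) * 0.8 * 0.307692^(2/3) * 0.001^0.5

0.8869 m^3/s


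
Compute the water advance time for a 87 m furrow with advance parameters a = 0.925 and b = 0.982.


t = (L/a)^(1/b)
t = (87/0.925)^(1/0.982)
t = 94.054054^(1/0.982)

102.2232 min


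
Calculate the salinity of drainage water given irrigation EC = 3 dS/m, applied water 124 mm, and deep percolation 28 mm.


EC_dw = EC_iw * D_iw / D_dw
EC_dw = 3 * 124 / 28
EC_dw = 372 / 28

13.2857 dS/m


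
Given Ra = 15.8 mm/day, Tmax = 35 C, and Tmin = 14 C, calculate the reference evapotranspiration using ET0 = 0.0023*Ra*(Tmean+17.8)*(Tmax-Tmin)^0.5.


Tmean = (Tmax + Tmin)/2 = (35 + 14)/2 = 24.5
ET0 = 0.0023 * 15.8 * (24.5 + 17.8) * sqrt(35 - 14)
ET0 = 0.0023 * 15.8 * 42.3 * 4.582576

7.0443 mm/day


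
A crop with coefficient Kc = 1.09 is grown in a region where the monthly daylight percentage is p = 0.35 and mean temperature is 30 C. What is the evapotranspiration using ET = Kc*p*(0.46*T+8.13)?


ET = Kc * p * (0.46*T + 8.13)
ET = 1.09 * 0.35 * (0.46*30 + 8.13)
ET = 1.09 * 0.35 * 21.9300

8.3663 mm/day


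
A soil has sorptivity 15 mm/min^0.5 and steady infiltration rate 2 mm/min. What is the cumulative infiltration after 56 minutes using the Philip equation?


F = S*sqrt(t) + A*t
F = 15*sqrt(56) + 2*56
F = 15*7.483315 + 112

224.2497 mm


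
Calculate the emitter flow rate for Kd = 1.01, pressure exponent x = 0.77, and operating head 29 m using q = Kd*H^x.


q = Kd * H^x = 1.01 * 29^0.77 = 1.01 * 13.367385

13.5011 L/h


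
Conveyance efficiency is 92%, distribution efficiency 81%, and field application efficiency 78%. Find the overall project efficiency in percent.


Ec = 0.92, Eb = 0.81, Ea = 0.78
E = 0.92 * 0.81 * 0.78 * 100 = 58.1256%

58.1256 %


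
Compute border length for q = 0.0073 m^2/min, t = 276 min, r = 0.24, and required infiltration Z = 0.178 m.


L = q*t/((1+r)*Z)
L = 0.0073*276/((1+0.24)*0.178)
L = 2.0148/0.22072

9.1283 m


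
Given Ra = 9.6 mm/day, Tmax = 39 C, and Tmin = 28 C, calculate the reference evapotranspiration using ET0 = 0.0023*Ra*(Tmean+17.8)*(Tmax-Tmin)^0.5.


Tmean = (Tmax + Tmin)/2 = (39 + 28)/2 = 33.5
ET0 = 0.0023 * 9.6 * (33.5 + 17.8) * sqrt(39 - 28)
ET0 = 0.0023 * 9.6 * 51.3 * 3.316625

3.7568 mm/day


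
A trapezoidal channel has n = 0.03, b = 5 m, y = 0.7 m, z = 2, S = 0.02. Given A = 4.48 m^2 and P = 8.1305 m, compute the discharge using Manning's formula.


R = A/P = 4.48/8.1305 = 0.551012
Q = (1/0.03) * 4.48 * 0.551012^(2/3) * 0.02^0.5

14.1943 m^3/s


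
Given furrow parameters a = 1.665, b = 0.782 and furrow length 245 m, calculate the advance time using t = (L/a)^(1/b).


t = (L/a)^(1/b)
t = (245/1.665)^(1/0.782)
t = 147.147147^(1/0.782)

591.6450 min


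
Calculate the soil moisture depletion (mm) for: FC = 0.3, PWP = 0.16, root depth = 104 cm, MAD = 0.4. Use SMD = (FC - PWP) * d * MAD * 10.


SMD = (FC - PWP) * d * MAD * 10
SMD = (0.3 - 0.16) * 104 * 0.4 * 10
SMD = 0.1400 * 104 * 0.4 * 10

58.2400 mm


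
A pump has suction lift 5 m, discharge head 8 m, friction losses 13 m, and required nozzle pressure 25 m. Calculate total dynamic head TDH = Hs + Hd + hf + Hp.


TDH = Hs + Hd + hf + Hp = 5 + 8 + 13 + 25 = 51

51 m


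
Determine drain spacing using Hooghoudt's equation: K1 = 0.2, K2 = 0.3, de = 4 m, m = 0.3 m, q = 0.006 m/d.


S^2 = 8*K2*de*m/q + 4*K1*m^2/q
S^2 = 8*0.3*4*0.3/0.006 + 4*0.2*0.3^2/0.006
S = sqrt(492.0000)

22.1811 m


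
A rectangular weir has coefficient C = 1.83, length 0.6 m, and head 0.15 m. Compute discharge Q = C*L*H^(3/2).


Q = C * L * H^(3/2) = 1.83 * 0.6 * 0.15^1.5 = 1.83 * 0.6 * 0.058095

0.0638 m^3/s


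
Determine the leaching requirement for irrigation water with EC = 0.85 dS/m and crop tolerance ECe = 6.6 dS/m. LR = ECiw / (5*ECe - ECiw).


LR = ECiw / (5*ECe - ECiw)
LR = 0.85 / (5*6.6 - 0.85)
LR = 0.85 / 32.1500

0.0264


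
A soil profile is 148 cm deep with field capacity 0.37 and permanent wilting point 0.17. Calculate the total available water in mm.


AWC = (FC - PWP) * d * 10
AWC = (0.37 - 0.17) * 148 * 10
AWC = 0.2000 * 148 * 10

296.0000 mm


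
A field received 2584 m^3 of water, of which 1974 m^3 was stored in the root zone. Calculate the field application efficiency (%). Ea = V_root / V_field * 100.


Ea = V_root / V_field * 100 = 1974 / 2584 * 100 = 76.3932%

76.3932 %


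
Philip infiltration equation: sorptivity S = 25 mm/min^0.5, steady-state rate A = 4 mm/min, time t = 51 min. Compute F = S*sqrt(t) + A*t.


F = S*sqrt(t) + A*t
F = 25*sqrt(51) + 4*51
F = 25*7.141428 + 204

382.5357 mm


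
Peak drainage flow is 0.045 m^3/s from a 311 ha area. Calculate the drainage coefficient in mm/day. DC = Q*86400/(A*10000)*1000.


DC = Q * 86400 / (A * 10000) * 1000
DC = 0.045 * 86400 / (311 * 10000) * 1000
DC = 3888000.0000 / 3110000

1.2502 mm/day


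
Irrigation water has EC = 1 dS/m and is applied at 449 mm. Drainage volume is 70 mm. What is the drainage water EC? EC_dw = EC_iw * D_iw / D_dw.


EC_dw = EC_iw * D_iw / D_dw
EC_dw = 1 * 449 / 70
EC_dw = 449 / 70

6.4143 dS/m


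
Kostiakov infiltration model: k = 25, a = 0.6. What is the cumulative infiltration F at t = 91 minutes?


F = k * t^a = 25 * 91^0.6
F = 25 * 14.977000

374.4250 mm


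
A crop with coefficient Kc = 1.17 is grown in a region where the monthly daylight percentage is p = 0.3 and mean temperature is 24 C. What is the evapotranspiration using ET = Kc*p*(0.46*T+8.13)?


ET = Kc * p * (0.46*T + 8.13)
ET = 1.17 * 0.3 * (0.46*24 + 8.13)
ET = 1.17 * 0.3 * 19.1700

6.7287 mm/day


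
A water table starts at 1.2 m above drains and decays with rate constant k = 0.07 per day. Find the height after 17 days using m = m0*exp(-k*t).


m = m0 * exp(-k*t)
m = 1.2 * exp(-0.07 * 17)
m = 1.2 * exp(-1.1900)

0.3651 m


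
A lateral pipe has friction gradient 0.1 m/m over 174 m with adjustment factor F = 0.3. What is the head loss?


hf = J * L * F = 0.1 * 174 * 0.3 = 5.2200 m

5.2200 m


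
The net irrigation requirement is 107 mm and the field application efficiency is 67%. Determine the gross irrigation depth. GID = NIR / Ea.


Ea = 67% = 0.67
GID = NIR / Ea = 107 / 0.67 = 159.7015 mm

159.7015 mm


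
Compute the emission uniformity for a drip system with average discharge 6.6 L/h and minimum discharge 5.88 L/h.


EU = (q_min/q_avg)*100 = (5.88/6.6)*100 = 89.0909%

89.0909 %


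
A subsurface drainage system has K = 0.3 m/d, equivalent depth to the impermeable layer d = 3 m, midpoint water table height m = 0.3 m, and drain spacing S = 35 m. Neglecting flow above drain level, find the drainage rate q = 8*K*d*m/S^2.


q = 8*K*d*m/S^2
q = 8*0.3*3*0.3/35^2
q = 2.1600 / 1225

0.0018 m/d


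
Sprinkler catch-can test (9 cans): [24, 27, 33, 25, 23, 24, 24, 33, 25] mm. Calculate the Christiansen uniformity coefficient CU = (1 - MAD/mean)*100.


mean = 26.444444 mm
MAD = 3.037037 mm
CU = (1 - 3.037037/26.444444)*100

88.5154 %


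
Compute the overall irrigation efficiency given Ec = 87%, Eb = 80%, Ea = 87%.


Ec = 0.87, Eb = 0.8, Ea = 0.87
E = 0.87 * 0.8 * 0.87 * 100 = 60.5520%

60.5520 %


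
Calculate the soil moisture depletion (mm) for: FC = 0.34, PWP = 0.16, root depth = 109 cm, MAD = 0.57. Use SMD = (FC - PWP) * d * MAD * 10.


SMD = (FC - PWP) * d * MAD * 10
SMD = (0.34 - 0.16) * 109 * 0.57 * 10
SMD = 0.1800 * 109 * 0.57 * 10

111.8340 mm


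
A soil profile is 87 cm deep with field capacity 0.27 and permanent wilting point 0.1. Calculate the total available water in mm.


AWC = (FC - PWP) * d * 10
AWC = (0.27 - 0.1) * 87 * 10
AWC = 0.1700 * 87 * 10

147.9000 mm


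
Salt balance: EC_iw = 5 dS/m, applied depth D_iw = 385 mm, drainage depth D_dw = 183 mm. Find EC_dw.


EC_dw = EC_iw * D_iw / D_dw
EC_dw = 5 * 385 / 183
EC_dw = 1925 / 183

10.5191 dS/m


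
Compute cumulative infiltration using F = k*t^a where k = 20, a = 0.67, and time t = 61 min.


F = k * t^a = 20 * 61^0.67
F = 20 * 15.709812

314.1962 mm


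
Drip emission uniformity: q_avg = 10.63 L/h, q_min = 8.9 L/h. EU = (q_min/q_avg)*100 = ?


EU = (q_min/q_avg)*100 = (8.9/10.63)*100 = 83.7253%

83.7253 %


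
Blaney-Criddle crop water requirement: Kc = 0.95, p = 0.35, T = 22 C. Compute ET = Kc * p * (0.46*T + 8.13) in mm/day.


ET = Kc * p * (0.46*T + 8.13)
ET = 0.95 * 0.35 * (0.46*22 + 8.13)
ET = 0.95 * 0.35 * 18.2500

6.0681 mm/day


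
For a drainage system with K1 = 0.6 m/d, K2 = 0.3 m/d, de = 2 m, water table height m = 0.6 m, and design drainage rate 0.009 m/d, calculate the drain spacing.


S^2 = 8*K2*de*m/q + 4*K1*m^2/q
S^2 = 8*0.3*2*0.6/0.009 + 4*0.6*0.6^2/0.009
S = sqrt(416.0000)

20.3961 m


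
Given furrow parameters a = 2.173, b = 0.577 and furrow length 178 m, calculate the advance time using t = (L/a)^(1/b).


t = (L/a)^(1/b)
t = (178/2.173)^(1/0.577)
t = 81.914404^(1/0.577)

2070.3750 min


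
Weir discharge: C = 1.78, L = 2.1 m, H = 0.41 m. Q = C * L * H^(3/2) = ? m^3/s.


Q = C * L * H^(3/2) = 1.78 * 2.1 * 0.41^1.5 = 1.78 * 2.1 * 0.262528

0.9813 m^3/s


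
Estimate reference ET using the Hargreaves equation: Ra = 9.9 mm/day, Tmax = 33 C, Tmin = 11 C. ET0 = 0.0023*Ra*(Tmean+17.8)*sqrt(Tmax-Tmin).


Tmean = (Tmax + Tmin)/2 = (33 + 11)/2 = 22.0
ET0 = 0.0023 * 9.9 * (22.0 + 17.8) * sqrt(33 - 11)
ET0 = 0.0023 * 9.9 * 39.8 * 4.690416

4.2507 mm/day


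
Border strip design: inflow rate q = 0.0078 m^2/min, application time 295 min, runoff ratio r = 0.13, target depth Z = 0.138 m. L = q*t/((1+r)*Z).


L = q*t/((1+r)*Z)
L = 0.0078*295/((1+0.13)*0.138)
L = 2.301/0.15594

14.7557 m


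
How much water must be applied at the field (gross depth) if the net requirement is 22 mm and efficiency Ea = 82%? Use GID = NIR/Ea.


Ea = 82% = 0.82
GID = NIR / Ea = 22 / 0.82 = 26.8293 mm

26.8293 mm


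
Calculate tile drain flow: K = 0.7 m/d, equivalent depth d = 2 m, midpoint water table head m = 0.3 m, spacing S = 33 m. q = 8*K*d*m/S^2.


q = 8*K*d*m/S^2
q = 8*0.7*2*0.3/33^2
q = 3.3600 / 1089

0.0031 m/d


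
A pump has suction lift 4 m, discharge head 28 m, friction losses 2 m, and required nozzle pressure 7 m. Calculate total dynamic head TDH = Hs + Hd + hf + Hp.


TDH = Hs + Hd + hf + Hp = 4 + 28 + 2 + 7 = 41

41 m


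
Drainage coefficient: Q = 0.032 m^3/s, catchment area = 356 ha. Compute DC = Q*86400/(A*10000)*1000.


DC = Q * 86400 / (A * 10000) * 1000
DC = 0.032 * 86400 / (356 * 10000) * 1000
DC = 2764800.0000 / 3560000

0.7766 mm/day


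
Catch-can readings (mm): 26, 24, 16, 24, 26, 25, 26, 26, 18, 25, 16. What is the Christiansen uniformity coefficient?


mean = 22.909091 mm
MAD = 3.404959 mm
CU = (1 - 3.404959/22.909091)*100

85.1371 %


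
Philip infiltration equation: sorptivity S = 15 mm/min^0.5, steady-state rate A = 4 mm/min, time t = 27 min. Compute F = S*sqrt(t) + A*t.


F = S*sqrt(t) + A*t
F = 15*sqrt(27) + 4*27
F = 15*5.196152 + 108

185.9423 mm


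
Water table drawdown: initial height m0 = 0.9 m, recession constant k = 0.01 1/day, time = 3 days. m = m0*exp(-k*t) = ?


m = m0 * exp(-k*t)
m = 0.9 * exp(-0.01 * 3)
m = 0.9 * exp(-0.0300)

0.8734 m


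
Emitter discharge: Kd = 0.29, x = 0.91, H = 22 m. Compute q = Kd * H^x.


q = Kd * H^x = 0.29 * 22^0.91 = 0.29 * 16.657301

4.8306 L/h


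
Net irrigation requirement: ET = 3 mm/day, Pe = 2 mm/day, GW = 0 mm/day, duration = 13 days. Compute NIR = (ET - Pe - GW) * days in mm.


Daily deficit = ET - Pe - GW = 3 - 2 - 0 = 1 mm/day
NIR = 1 * 13 = 13 mm

13.0000 mm


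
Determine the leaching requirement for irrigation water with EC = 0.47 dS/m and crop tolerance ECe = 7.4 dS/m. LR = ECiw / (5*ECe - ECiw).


LR = ECiw / (5*ECe - ECiw)
LR = 0.47 / (5*7.4 - 0.47)
LR = 0.47 / 36.5300

0.0129


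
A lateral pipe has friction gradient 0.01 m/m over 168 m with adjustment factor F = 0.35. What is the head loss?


hf = J * L * F = 0.01 * 168 * 0.35 = 0.5880 m

0.5880 m


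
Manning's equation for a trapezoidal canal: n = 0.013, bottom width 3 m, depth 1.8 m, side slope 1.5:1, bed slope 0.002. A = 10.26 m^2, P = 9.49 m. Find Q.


R = A/P = 10.26/9.49 = 1.081138
Q = (1/0.013) * 10.26 * 1.081138^(2/3) * 0.002^0.5

37.1797 m^3/s


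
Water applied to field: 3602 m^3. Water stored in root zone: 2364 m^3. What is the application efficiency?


Ea = V_root / V_field * 100 = 2364 / 3602 * 100 = 65.6302%

65.6302 %


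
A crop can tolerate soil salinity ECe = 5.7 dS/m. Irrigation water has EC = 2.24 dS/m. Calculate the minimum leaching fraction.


LR = ECiw / (5*ECe - ECiw)
LR = 2.24 / (5*5.7 - 2.24)
LR = 2.24 / 26.2600

0.0853


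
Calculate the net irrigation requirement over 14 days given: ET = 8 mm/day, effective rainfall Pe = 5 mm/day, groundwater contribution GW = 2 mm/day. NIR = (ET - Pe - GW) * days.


Daily deficit = ET - Pe - GW = 8 - 5 - 2 = 1 mm/day
NIR = 1 * 14 = 14 mm

14.0000 mm


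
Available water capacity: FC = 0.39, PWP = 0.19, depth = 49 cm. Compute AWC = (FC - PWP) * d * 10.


AWC = (FC - PWP) * d * 10
AWC = (0.39 - 0.19) * 49 * 10
AWC = 0.2000 * 49 * 10

98.0000 mm


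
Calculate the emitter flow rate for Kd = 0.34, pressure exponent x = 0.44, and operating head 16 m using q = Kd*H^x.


q = Kd * H^x = 0.34 * 16^0.44 = 0.34 * 3.386981

1.1516 L/h


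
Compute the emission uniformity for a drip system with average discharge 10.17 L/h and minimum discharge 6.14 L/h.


EU = (q_min/q_avg)*100 = (6.14/10.17)*100 = 60.3736%

60.3736 %


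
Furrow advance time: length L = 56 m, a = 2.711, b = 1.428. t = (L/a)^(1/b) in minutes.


t = (L/a)^(1/b)
t = (56/2.711)^(1/1.428)
t = 20.656584^(1/1.428)

8.3351 min


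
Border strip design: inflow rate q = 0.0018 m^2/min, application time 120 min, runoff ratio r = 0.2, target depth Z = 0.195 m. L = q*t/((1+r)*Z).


L = q*t/((1+r)*Z)
L = 0.0018*120/((1+0.2)*0.195)
L = 0.216/0.234

0.9231 m


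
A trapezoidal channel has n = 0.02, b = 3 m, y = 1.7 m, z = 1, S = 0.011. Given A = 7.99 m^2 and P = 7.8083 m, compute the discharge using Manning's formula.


R = A/P = 7.99/7.8083 = 1.023270
Q = (1/0.02) * 7.99 * 1.023270^(2/3) * 0.011^0.5

42.5474 m^3/s


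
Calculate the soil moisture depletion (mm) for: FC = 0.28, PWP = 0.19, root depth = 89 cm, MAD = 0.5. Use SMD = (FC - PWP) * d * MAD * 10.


SMD = (FC - PWP) * d * MAD * 10
SMD = (0.28 - 0.19) * 89 * 0.5 * 10
SMD = 0.0900 * 89 * 0.5 * 10

40.0500 mm


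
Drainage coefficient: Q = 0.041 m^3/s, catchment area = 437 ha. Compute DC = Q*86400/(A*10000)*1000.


DC = Q * 86400 / (A * 10000) * 1000
DC = 0.041 * 86400 / (437 * 10000) * 1000
DC = 3542400.0000 / 4370000

0.8106 mm/day


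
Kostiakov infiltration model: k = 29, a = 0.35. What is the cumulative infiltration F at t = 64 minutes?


F = k * t^a = 29 * 64^0.35
F = 29 * 4.287094

124.3257 mm


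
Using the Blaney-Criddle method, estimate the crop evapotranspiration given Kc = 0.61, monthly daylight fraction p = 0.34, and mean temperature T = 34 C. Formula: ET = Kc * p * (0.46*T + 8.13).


ET = Kc * p * (0.46*T + 8.13)
ET = 0.61 * 0.34 * (0.46*34 + 8.13)
ET = 0.61 * 0.34 * 23.7700

4.9299 mm/day


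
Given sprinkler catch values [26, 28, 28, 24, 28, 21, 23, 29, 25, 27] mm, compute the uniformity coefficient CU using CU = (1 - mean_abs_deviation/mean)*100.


mean = 25.900000 mm
MAD = 2.120000 mm
CU = (1 - 2.120000/25.900000)*100

91.8147 %


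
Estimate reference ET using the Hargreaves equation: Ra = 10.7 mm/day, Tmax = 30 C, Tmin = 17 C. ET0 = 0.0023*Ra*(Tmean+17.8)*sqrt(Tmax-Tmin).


Tmean = (Tmax + Tmin)/2 = (30 + 17)/2 = 23.5
ET0 = 0.0023 * 10.7 * (23.5 + 17.8) * sqrt(30 - 17)
ET0 = 0.0023 * 10.7 * 41.3 * 3.605551

3.6647 mm/day


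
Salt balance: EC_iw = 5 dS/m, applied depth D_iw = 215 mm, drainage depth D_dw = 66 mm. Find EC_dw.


EC_dw = EC_iw * D_iw / D_dw
EC_dw = 5 * 215 / 66
EC_dw = 1075 / 66

16.2879 dS/m


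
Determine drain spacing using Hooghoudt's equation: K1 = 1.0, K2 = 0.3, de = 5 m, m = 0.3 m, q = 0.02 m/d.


S^2 = 8*K2*de*m/q + 4*K1*m^2/q
S^2 = 8*0.3*5*0.3/0.02 + 4*1.0*0.3^2/0.02
S = sqrt(198.0000)

14.0712 m


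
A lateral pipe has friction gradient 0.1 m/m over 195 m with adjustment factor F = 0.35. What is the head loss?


hf = J * L * F = 0.1 * 195 * 0.35 = 6.8250 m

6.8250 m


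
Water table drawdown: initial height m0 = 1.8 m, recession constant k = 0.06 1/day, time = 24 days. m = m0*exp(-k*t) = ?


m = m0 * exp(-k*t)
m = 1.8 * exp(-0.06 * 24)
m = 1.8 * exp(-1.4400)

0.4265 m


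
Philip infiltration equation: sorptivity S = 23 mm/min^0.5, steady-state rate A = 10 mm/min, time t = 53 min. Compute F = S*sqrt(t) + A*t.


F = S*sqrt(t) + A*t
F = 23*sqrt(53) + 10*53
F = 23*7.280110 + 530

697.4425 mm


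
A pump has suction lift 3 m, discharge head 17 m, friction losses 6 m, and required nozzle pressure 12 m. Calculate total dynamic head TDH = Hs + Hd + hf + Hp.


TDH = Hs + Hd + hf + Hp = 3 + 17 + 6 + 12 = 38

38 m


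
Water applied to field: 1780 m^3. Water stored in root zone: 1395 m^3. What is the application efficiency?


Ea = V_root / V_field * 100 = 1395 / 1780 * 100 = 78.3708%

78.3708 %


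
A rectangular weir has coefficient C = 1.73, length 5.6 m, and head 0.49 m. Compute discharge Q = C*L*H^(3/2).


Q = C * L * H^(3/2) = 1.73 * 5.6 * 0.49^1.5 = 1.73 * 5.6 * 0.343000

3.3230 m^3/s


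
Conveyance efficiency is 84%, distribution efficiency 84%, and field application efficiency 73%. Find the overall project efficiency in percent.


Ec = 0.84, Eb = 0.84, Ea = 0.73
E = 0.84 * 0.84 * 0.73 * 100 = 51.5088%

51.5088 %


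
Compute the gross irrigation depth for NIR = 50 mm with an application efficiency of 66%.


Ea = 66% = 0.66
GID = NIR / Ea = 50 / 0.66 = 75.7576 mm

75.7576 mm


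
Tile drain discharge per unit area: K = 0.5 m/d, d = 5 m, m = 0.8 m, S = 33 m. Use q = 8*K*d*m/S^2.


q = 8*K*d*m/S^2
q = 8*0.5*5*0.8/33^2
q = 16.0000 / 1089

0.0147 m/d


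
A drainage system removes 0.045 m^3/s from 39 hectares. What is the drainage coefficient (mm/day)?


DC = Q * 86400 / (A * 10000) * 1000
DC = 0.045 * 86400 / (39 * 10000) * 1000
DC = 3888000.0000 / 390000

9.9692 mm/day


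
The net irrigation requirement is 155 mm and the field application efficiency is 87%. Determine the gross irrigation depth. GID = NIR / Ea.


Ea = 87% = 0.87
GID = NIR / Ea = 155 / 0.87 = 178.1609 mm

178.1609 mm


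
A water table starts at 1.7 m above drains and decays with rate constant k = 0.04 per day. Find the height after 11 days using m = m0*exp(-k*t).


m = m0 * exp(-k*t)
m = 1.7 * exp(-0.04 * 11)
m = 1.7 * exp(-0.4400)

1.0949 m


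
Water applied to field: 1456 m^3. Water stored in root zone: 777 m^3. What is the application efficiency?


Ea = V_root / V_field * 100 = 777 / 1456 * 100 = 53.3654%

53.3654 %


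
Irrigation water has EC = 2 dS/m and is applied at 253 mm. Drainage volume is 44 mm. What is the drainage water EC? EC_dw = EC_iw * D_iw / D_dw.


EC_dw = EC_iw * D_iw / D_dw
EC_dw = 2 * 253 / 44
EC_dw = 506 / 44

11.5000 dS/m


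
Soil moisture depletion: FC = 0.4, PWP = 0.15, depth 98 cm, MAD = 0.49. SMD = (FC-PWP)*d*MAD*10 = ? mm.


SMD = (FC - PWP) * d * MAD * 10
SMD = (0.4 - 0.15) * 98 * 0.49 * 10
SMD = 0.2500 * 98 * 0.49 * 10

120.0500 mm


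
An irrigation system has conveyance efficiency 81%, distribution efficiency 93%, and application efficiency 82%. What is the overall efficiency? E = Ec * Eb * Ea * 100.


Ec = 0.81, Eb = 0.93, Ea = 0.82
E = 0.81 * 0.93 * 0.82 * 100 = 61.7706%

61.7706 %


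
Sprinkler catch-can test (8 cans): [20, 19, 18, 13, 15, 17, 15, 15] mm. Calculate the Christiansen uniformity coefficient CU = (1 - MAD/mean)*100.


mean = 16.500000 mm
MAD = 2.000000 mm
CU = (1 - 2.000000/16.500000)*100

87.8788 %


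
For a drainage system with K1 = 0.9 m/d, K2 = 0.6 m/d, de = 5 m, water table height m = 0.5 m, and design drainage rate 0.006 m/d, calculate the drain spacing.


S^2 = 8*K2*de*m/q + 4*K1*m^2/q
S^2 = 8*0.6*5*0.5/0.006 + 4*0.9*0.5^2/0.006
S = sqrt(2150.0000)

46.3681 m


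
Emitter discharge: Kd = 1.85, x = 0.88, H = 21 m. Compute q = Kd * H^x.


q = Kd * H^x = 1.85 * 21^0.88 = 1.85 * 14.573135

26.9603 L/h


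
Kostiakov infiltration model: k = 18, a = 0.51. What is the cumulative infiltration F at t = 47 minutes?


F = k * t^a = 18 * 47^0.51
F = 18 * 7.124755

128.2456 mm


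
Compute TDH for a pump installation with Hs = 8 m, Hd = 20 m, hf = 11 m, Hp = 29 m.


TDH = Hs + Hd + hf + Hp = 8 + 20 + 11 + 29 = 68

68 m


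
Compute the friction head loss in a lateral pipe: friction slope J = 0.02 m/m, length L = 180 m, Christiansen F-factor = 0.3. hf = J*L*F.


hf = J * L * F = 0.02 * 180 * 0.3 = 1.0800 m

1.0800 m


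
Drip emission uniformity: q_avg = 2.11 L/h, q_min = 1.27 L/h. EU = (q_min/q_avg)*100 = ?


EU = (q_min/q_avg)*100 = (1.27/2.11)*100 = 60.1896%

60.1896 %


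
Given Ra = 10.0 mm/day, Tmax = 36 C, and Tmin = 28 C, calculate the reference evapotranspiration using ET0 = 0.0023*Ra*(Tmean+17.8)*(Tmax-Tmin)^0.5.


Tmean = (Tmax + Tmin)/2 = (36 + 28)/2 = 32.0
ET0 = 0.0023 * 10.0 * (32.0 + 17.8) * sqrt(36 - 28)
ET0 = 0.0023 * 10.0 * 49.8 * 2.828427

3.2397 mm/day


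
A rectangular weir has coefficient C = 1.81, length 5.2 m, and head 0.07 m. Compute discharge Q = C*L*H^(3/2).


Q = C * L * H^(3/2) = 1.81 * 5.2 * 0.07^1.5 = 1.81 * 5.2 * 0.018520

0.1743 m^3/s


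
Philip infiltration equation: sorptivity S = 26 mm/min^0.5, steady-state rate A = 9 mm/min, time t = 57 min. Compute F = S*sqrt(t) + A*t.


F = S*sqrt(t) + A*t
F = 26*sqrt(57) + 9*57
F = 26*7.549834 + 513

709.2957 mm


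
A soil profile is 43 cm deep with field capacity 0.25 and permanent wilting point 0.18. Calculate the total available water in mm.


AWC = (FC - PWP) * d * 10
AWC = (0.25 - 0.18) * 43 * 10
AWC = 0.0700 * 43 * 10

30.1000 mm


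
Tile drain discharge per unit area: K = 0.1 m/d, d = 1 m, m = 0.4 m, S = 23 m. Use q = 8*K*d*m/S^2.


q = 8*K*d*m/S^2
q = 8*0.1*1*0.4/23^2
q = 0.3200 / 529

6.0491e-04 m/d


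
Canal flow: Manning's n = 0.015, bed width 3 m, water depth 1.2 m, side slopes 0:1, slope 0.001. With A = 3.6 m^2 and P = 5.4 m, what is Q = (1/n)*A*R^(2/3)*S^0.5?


R = A/P = 3.6/5.4 = 0.666667
Q = (1/0.015) * 3.6 * 0.666667^(2/3) * 0.001^0.5

5.7918 m^3/s


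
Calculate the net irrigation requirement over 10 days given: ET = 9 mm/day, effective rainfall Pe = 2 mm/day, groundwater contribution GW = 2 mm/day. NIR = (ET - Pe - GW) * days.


Daily deficit = ET - Pe - GW = 9 - 2 - 2 = 5 mm/day
NIR = 5 * 10 = 50 mm

50.0000 mm


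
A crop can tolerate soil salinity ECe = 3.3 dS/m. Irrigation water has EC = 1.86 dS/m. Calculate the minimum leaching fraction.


LR = ECiw / (5*ECe - ECiw)
LR = 1.86 / (5*3.3 - 1.86)
LR = 1.86 / 14.6400

0.1270


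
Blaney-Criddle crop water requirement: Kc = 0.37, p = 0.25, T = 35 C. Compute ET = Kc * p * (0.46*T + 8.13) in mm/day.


ET = Kc * p * (0.46*T + 8.13)
ET = 0.37 * 0.25 * (0.46*35 + 8.13)
ET = 0.37 * 0.25 * 24.2300

2.2413 mm/day


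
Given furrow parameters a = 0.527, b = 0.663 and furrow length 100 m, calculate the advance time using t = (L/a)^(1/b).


t = (L/a)^(1/b)
t = (100/0.527)^(1/0.663)
t = 189.753321^(1/0.663)

2730.1285 min


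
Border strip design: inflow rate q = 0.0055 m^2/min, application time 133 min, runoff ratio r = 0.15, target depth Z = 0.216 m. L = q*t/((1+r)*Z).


L = q*t/((1+r)*Z)
L = 0.0055*133/((1+0.15)*0.216)
L = 0.7315/0.2484

2.9448 m


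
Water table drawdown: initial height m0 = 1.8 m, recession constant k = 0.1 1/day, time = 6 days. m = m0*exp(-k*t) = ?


m = m0 * exp(-k*t)
m = 1.8 * exp(-0.1 * 6)
m = 1.8 * exp(-0.6000)

0.9879 m


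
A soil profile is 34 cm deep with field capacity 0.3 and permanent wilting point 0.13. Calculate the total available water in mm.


AWC = (FC - PWP) * d * 10
AWC = (0.3 - 0.13) * 34 * 10
AWC = 0.1700 * 34 * 10

57.8000 mm


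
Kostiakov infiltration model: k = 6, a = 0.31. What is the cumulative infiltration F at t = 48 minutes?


F = k * t^a = 6 * 48^0.31
F = 6 * 3.320357

19.9221 mm


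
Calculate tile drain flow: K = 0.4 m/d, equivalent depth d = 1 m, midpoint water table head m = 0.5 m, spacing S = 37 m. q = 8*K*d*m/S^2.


q = 8*K*d*m/S^2
q = 8*0.4*1*0.5/37^2
q = 1.6000 / 1369

0.0012 m/d


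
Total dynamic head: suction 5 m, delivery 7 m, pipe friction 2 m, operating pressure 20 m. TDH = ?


TDH = Hs + Hd + hf + Hp = 5 + 7 + 2 + 20 = 34

34 m


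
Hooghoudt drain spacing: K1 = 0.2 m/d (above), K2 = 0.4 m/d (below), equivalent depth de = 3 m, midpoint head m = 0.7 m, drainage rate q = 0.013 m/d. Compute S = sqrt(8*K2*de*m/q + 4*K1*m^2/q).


S^2 = 8*K2*de*m/q + 4*K1*m^2/q
S^2 = 8*0.4*3*0.7/0.013 + 4*0.2*0.7^2/0.013
S = sqrt(547.0769)

23.3897 m


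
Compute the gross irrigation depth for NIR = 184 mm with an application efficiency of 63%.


Ea = 63% = 0.63
GID = NIR / Ea = 184 / 0.63 = 292.0635 mm

292.0635 mm


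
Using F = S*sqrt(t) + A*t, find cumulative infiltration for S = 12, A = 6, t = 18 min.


F = S*sqrt(t) + A*t
F = 12*sqrt(18) + 6*18
F = 12*4.242641 + 108

158.9117 mm


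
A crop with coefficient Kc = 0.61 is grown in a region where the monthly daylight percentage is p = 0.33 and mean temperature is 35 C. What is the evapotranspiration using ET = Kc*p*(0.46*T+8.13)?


ET = Kc * p * (0.46*T + 8.13)
ET = 0.61 * 0.33 * (0.46*35 + 8.13)
ET = 0.61 * 0.33 * 24.2300

4.8775 mm/day


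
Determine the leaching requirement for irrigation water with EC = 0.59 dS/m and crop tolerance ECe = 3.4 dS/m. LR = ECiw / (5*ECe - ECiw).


LR = ECiw / (5*ECe - ECiw)
LR = 0.59 / (5*3.4 - 0.59)
LR = 0.59 / 16.4100

0.0360


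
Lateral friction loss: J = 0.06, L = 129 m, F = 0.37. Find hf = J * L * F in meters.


hf = J * L * F = 0.06 * 129 * 0.37 = 2.8638 m

2.8638 m


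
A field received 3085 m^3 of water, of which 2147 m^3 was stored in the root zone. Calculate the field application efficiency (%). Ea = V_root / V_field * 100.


Ea = V_root / V_field * 100 = 2147 / 3085 * 100 = 69.5948%

69.5948 %


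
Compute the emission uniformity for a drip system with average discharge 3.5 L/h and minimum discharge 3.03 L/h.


EU = (q_min/q_avg)*100 = (3.03/3.5)*100 = 86.5714%

86.5714 %


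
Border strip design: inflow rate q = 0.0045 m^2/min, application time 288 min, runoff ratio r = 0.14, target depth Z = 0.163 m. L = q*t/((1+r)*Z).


L = q*t/((1+r)*Z)
L = 0.0045*288/((1+0.14)*0.163)
L = 1.296/0.18582

6.9745 m


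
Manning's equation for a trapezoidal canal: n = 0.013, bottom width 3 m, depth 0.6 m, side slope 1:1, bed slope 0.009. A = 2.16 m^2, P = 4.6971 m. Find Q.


R = A/P = 2.16/4.6971 = 0.459858
Q = (1/0.013) * 2.16 * 0.459858^(2/3) * 0.009^0.5

9.3910 m^3/s


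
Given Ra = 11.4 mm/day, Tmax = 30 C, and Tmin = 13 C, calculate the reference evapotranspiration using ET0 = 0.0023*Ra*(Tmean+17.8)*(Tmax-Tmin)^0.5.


Tmean = (Tmax + Tmin)/2 = (30 + 13)/2 = 21.5
ET0 = 0.0023 * 11.4 * (21.5 + 17.8) * sqrt(30 - 13)
ET0 = 0.0023 * 11.4 * 39.3 * 4.123106

4.2486 mm/day


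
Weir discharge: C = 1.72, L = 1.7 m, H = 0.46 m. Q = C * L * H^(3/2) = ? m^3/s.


Q = C * L * H^(3/2) = 1.72 * 1.7 * 0.46^1.5 = 1.72 * 1.7 * 0.311987

0.9122 m^3/s


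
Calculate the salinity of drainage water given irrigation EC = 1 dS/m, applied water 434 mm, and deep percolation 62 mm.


EC_dw = EC_iw * D_iw / D_dw
EC_dw = 1 * 434 / 62
EC_dw = 434 / 62

7.0000 dS/m


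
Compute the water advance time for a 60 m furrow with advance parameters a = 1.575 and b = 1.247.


t = (L/a)^(1/b)
t = (60/1.575)^(1/1.247)
t = 38.095238^(1/1.247)

18.5242 min


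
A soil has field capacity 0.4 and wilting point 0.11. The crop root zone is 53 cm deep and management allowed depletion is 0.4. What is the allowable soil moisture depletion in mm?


SMD = (FC - PWP) * d * MAD * 10
SMD = (0.4 - 0.11) * 53 * 0.4 * 10
SMD = 0.2900 * 53 * 0.4 * 10

61.4800 mm


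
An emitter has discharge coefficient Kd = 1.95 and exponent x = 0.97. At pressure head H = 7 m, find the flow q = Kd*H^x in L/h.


q = Kd * H^x = 1.95 * 7^0.97 = 1.95 * 6.603058

12.8760 L/h


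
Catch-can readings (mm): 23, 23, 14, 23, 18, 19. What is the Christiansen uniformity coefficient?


mean = 20.000000 mm
MAD = 3.000000 mm
CU = (1 - 3.000000/20.000000)*100

85.0000 %


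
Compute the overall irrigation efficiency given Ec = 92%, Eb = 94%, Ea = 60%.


Ec = 0.92, Eb = 0.94, Ea = 0.6
E = 0.92 * 0.94 * 0.6 * 100 = 51.8880%

51.8880 %


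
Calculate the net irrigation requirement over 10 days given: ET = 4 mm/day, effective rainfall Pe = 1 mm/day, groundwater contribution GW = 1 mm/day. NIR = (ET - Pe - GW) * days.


Daily deficit = ET - Pe - GW = 4 - 1 - 1 = 2 mm/day
NIR = 2 * 10 = 20 mm

20.0000 mm


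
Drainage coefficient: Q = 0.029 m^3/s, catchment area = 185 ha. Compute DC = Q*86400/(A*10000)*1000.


DC = Q * 86400 / (A * 10000) * 1000
DC = 0.029 * 86400 / (185 * 10000) * 1000
DC = 2505600.0000 / 1850000

1.3544 mm/day


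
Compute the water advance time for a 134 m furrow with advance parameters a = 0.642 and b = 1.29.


t = (L/a)^(1/b)
t = (134/0.642)^(1/1.29)
t = 208.722741^(1/1.29)

62.8226 min


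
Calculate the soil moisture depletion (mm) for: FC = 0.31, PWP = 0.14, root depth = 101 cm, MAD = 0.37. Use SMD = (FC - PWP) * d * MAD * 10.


SMD = (FC - PWP) * d * MAD * 10
SMD = (0.31 - 0.14) * 101 * 0.37 * 10
SMD = 0.1700 * 101 * 0.37 * 10

63.5290 mm


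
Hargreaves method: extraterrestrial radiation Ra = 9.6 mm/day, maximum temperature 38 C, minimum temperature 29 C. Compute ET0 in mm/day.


Tmean = (Tmax + Tmin)/2 = (38 + 29)/2 = 33.5
ET0 = 0.0023 * 9.6 * (33.5 + 17.8) * sqrt(38 - 29)
ET0 = 0.0023 * 9.6 * 51.3 * 3.000000

3.3981 mm/day


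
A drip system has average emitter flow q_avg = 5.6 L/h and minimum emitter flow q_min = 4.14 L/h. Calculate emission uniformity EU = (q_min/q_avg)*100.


EU = (q_min/q_avg)*100 = (4.14/5.6)*100 = 73.9286%

73.9286 %


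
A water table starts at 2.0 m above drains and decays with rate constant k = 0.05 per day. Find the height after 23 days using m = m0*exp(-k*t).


m = m0 * exp(-k*t)
m = 2.0 * exp(-0.05 * 23)
m = 2.0 * exp(-1.1500)

0.6333 m


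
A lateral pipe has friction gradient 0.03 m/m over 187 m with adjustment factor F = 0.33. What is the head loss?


hf = J * L * F = 0.03 * 187 * 0.33 = 1.8513 m

1.8513 m


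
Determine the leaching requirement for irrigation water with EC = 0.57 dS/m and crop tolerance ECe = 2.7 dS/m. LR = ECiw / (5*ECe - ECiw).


LR = ECiw / (5*ECe - ECiw)
LR = 0.57 / (5*2.7 - 0.57)
LR = 0.57 / 12.9300

0.0441


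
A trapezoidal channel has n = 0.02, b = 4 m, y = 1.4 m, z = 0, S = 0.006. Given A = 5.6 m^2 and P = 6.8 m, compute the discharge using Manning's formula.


R = A/P = 5.6/6.8 = 0.823529
Q = (1/0.02) * 5.6 * 0.823529^(2/3) * 0.006^0.5

19.0555 m^3/s


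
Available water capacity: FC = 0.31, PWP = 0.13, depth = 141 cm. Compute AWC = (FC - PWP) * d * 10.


AWC = (FC - PWP) * d * 10
AWC = (0.31 - 0.13) * 141 * 10
AWC = 0.1800 * 141 * 10

253.8000 mm


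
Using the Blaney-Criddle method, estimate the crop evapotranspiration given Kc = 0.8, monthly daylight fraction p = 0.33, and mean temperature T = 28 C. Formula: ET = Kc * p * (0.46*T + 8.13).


ET = Kc * p * (0.46*T + 8.13)
ET = 0.8 * 0.33 * (0.46*28 + 8.13)
ET = 0.8 * 0.33 * 21.0100

5.5466 mm/day


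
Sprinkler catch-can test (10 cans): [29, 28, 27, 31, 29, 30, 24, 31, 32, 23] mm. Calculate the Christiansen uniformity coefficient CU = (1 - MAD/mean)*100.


mean = 28.400000 mm
MAD = 2.320000 mm
CU = (1 - 2.320000/28.400000)*100

91.8310 %


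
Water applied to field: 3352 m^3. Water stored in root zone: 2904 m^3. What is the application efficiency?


Ea = V_root / V_field * 100 = 2904 / 3352 * 100 = 86.6348%

86.6348 %


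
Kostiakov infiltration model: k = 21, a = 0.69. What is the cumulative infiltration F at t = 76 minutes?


F = k * t^a = 21 * 76^0.69
F = 21 * 19.850040

416.8508 mm


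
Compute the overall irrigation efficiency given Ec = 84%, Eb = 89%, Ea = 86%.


Ec = 0.84, Eb = 0.89, Ea = 0.86
E = 0.84 * 0.89 * 0.86 * 100 = 64.2936%

64.2936 %


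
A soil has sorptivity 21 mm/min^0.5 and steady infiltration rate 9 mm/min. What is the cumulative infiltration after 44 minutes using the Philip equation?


F = S*sqrt(t) + A*t
F = 21*sqrt(44) + 9*44
F = 21*6.633250 + 396

535.2983 mm


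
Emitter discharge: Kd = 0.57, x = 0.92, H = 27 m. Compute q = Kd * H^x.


q = Kd * H^x = 0.57 * 27^0.92 = 0.57 * 20.742193

11.8231 L/h


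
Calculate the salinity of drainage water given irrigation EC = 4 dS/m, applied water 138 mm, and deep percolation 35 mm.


EC_dw = EC_iw * D_iw / D_dw
EC_dw = 4 * 138 / 35
EC_dw = 552 / 35

15.7714 dS/m


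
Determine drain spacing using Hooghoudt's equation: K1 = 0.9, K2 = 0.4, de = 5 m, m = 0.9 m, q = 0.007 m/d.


S^2 = 8*K2*de*m/q + 4*K1*m^2/q
S^2 = 8*0.4*5*0.9/0.007 + 4*0.9*0.9^2/0.007
S = sqrt(2473.7143)

49.7364 m


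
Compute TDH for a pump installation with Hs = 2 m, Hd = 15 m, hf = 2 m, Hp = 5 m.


TDH = Hs + Hd + hf + Hp = 2 + 15 + 2 + 5 = 24

24 m


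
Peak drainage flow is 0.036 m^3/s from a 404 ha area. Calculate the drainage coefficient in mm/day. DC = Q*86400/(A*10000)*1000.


DC = Q * 86400 / (A * 10000) * 1000
DC = 0.036 * 86400 / (404 * 10000) * 1000
DC = 3110400.0000 / 4040000

0.7699 mm/day


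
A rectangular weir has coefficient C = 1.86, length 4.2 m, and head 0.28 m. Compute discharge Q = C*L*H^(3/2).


Q = C * L * H^(3/2) = 1.86 * 4.2 * 0.28^1.5 = 1.86 * 4.2 * 0.148162

1.1574 m^3/s


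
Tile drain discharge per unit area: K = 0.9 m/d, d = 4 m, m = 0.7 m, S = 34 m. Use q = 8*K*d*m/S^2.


q = 8*K*d*m/S^2
q = 8*0.9*4*0.7/34^2
q = 20.1600 / 1156

0.0174 m/d


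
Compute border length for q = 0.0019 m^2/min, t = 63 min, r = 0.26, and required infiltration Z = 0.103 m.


L = q*t/((1+r)*Z)
L = 0.0019*63/((1+0.26)*0.103)
L = 0.1197/0.12978

0.9223 m


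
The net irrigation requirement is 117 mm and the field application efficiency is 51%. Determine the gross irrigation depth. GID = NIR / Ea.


Ea = 51% = 0.51
GID = NIR / Ea = 117 / 0.51 = 229.4118 mm

229.4118 mm


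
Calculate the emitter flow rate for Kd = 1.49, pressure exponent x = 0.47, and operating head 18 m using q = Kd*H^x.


q = Kd * H^x = 1.49 * 18^0.47 = 1.49 * 3.890255

5.7965 L/h


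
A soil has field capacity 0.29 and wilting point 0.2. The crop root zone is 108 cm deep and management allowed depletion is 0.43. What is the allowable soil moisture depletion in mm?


SMD = (FC - PWP) * d * MAD * 10
SMD = (0.29 - 0.2) * 108 * 0.43 * 10
SMD = 0.0900 * 108 * 0.43 * 10

41.7960 mm


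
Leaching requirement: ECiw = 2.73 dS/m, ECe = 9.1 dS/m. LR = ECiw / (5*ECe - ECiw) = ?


LR = ECiw / (5*ECe - ECiw)
LR = 2.73 / (5*9.1 - 2.73)
LR = 2.73 / 42.7700

0.0638


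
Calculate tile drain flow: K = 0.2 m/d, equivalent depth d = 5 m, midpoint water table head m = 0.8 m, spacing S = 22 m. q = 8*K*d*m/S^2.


q = 8*K*d*m/S^2
q = 8*0.2*5*0.8/22^2
q = 6.4000 / 484

0.0132 m/d


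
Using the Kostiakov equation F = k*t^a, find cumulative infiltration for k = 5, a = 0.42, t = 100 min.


F = k * t^a = 5 * 100^0.42
F = 5 * 6.918310

34.5915 mm


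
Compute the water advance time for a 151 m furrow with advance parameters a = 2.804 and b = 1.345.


t = (L/a)^(1/b)
t = (151/2.804)^(1/1.345)
t = 53.851641^(1/1.345)

19.3703 min


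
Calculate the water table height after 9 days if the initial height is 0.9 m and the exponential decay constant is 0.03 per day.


m = m0 * exp(-k*t)
m = 0.9 * exp(-0.03 * 9)
m = 0.9 * exp(-0.2700)

0.6870 m


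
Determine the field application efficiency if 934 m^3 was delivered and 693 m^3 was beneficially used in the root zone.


Ea = V_root / V_field * 100 = 693 / 934 * 100 = 74.1970%

74.1970 %


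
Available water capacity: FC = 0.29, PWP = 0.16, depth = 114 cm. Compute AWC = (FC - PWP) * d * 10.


AWC = (FC - PWP) * d * 10
AWC = (0.29 - 0.16) * 114 * 10
AWC = 0.1300 * 114 * 10

148.2000 mm
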